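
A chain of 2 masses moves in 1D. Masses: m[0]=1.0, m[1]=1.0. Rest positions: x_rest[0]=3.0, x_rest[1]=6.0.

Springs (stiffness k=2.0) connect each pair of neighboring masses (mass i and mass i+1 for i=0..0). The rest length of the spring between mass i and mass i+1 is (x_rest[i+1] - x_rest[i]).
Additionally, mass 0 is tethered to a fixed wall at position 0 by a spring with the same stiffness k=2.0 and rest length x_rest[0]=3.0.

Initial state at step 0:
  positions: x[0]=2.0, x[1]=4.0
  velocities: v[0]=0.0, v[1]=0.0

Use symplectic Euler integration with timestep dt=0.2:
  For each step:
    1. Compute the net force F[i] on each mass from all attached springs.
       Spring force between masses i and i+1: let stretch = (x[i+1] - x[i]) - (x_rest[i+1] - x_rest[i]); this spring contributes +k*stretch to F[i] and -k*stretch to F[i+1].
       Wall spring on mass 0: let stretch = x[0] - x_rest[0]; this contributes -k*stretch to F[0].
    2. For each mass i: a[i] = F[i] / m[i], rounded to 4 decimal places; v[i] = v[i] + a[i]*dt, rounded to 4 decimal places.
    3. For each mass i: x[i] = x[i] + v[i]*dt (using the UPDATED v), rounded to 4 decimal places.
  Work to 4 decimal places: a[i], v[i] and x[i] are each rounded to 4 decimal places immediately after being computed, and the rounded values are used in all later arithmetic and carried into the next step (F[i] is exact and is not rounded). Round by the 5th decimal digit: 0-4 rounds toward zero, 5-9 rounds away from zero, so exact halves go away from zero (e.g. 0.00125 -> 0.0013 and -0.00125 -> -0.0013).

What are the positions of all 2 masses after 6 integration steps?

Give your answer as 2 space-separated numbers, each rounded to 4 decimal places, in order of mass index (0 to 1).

Step 0: x=[2.0000 4.0000] v=[0.0000 0.0000]
Step 1: x=[2.0000 4.0800] v=[0.0000 0.4000]
Step 2: x=[2.0064 4.2336] v=[0.0320 0.7680]
Step 3: x=[2.0305 4.4490] v=[0.1203 1.0771]
Step 4: x=[2.0856 4.7109] v=[0.2755 1.3097]
Step 5: x=[2.1839 5.0028] v=[0.4914 1.4596]
Step 6: x=[2.3330 5.3092] v=[0.7454 1.5320]

Answer: 2.3330 5.3092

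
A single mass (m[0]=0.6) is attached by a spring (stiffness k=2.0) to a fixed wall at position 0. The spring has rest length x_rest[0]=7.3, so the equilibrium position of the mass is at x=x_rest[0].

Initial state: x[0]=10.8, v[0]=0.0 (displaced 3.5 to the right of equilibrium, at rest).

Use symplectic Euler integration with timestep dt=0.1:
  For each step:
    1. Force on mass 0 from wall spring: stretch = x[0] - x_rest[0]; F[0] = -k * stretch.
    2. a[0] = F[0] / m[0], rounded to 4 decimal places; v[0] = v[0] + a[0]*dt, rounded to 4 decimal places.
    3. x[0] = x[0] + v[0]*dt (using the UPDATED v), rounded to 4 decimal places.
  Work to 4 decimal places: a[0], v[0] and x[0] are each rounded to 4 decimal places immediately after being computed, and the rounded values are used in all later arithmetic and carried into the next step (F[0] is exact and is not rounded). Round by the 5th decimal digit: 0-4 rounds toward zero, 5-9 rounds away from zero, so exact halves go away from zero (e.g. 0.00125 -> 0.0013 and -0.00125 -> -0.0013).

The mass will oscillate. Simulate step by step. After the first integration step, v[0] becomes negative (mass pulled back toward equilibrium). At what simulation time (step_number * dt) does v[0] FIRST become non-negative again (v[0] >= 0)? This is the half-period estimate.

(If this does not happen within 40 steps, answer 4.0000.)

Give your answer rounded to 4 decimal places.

Answer: 1.8000

Derivation:
Step 0: x=[10.8000] v=[0.0000]
Step 1: x=[10.6833] v=[-1.1667]
Step 2: x=[10.4539] v=[-2.2945]
Step 3: x=[10.1193] v=[-3.3458]
Step 4: x=[9.6907] v=[-4.2856]
Step 5: x=[9.1825] v=[-5.0825]
Step 6: x=[8.6115] v=[-5.7100]
Step 7: x=[7.9968] v=[-6.1472]
Step 8: x=[7.3589] v=[-6.3795]
Step 9: x=[6.7190] v=[-6.3991]
Step 10: x=[6.0985] v=[-6.2054]
Step 11: x=[5.5180] v=[-5.8049]
Step 12: x=[4.9969] v=[-5.2109]
Step 13: x=[4.5526] v=[-4.4432]
Step 14: x=[4.1999] v=[-3.5274]
Step 15: x=[3.9505] v=[-2.4940]
Step 16: x=[3.8128] v=[-1.3775]
Step 17: x=[3.7913] v=[-0.2151]
Step 18: x=[3.8868] v=[0.9545]
First v>=0 after going negative at step 18, time=1.8000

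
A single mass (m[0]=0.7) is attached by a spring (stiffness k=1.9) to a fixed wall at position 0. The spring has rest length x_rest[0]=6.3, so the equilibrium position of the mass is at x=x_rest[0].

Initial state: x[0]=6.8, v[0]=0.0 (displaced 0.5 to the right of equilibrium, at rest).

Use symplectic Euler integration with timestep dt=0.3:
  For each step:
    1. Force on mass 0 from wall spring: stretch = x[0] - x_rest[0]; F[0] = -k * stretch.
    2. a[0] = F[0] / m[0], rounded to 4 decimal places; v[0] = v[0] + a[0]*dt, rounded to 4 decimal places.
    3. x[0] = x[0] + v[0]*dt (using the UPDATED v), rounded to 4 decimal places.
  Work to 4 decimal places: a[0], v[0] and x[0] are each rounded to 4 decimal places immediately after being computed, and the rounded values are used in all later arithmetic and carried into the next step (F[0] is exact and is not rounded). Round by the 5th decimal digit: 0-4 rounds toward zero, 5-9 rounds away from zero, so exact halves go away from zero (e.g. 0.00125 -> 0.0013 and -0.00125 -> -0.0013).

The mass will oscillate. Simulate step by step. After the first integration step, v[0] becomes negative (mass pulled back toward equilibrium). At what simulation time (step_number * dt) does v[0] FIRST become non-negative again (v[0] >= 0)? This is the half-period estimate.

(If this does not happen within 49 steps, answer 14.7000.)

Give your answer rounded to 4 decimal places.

Answer: 2.1000

Derivation:
Step 0: x=[6.8000] v=[0.0000]
Step 1: x=[6.6779] v=[-0.4071]
Step 2: x=[6.4635] v=[-0.7148]
Step 3: x=[6.2091] v=[-0.8479]
Step 4: x=[5.9769] v=[-0.7739]
Step 5: x=[5.8237] v=[-0.5108]
Step 6: x=[5.7868] v=[-0.1230]
Step 7: x=[5.8753] v=[0.2949]
First v>=0 after going negative at step 7, time=2.1000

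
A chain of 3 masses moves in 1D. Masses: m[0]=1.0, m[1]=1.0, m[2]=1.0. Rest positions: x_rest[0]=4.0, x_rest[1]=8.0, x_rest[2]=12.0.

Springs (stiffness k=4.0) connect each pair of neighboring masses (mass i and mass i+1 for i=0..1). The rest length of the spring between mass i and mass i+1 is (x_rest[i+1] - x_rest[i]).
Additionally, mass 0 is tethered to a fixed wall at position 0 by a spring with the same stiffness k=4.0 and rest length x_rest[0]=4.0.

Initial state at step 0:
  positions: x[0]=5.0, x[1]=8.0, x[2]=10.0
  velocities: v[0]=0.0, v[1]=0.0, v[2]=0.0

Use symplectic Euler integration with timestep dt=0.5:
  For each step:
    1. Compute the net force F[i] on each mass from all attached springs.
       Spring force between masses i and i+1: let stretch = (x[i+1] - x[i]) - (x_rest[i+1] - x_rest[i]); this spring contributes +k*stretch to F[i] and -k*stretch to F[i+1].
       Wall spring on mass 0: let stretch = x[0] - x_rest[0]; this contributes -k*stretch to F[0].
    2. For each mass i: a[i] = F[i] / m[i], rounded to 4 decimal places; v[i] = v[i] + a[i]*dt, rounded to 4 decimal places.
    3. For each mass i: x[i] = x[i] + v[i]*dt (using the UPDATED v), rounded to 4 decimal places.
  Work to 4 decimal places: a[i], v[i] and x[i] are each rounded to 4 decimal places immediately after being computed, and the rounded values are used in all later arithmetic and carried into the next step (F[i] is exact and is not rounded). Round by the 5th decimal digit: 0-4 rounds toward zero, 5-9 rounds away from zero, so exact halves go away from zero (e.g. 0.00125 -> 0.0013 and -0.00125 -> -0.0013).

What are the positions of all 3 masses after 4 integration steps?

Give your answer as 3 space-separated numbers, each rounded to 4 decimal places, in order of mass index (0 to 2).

Answer: 6.0000 9.0000 11.0000

Derivation:
Step 0: x=[5.0000 8.0000 10.0000] v=[0.0000 0.0000 0.0000]
Step 1: x=[3.0000 7.0000 12.0000] v=[-4.0000 -2.0000 4.0000]
Step 2: x=[2.0000 7.0000 13.0000] v=[-2.0000 0.0000 2.0000]
Step 3: x=[4.0000 8.0000 12.0000] v=[4.0000 2.0000 -2.0000]
Step 4: x=[6.0000 9.0000 11.0000] v=[4.0000 2.0000 -2.0000]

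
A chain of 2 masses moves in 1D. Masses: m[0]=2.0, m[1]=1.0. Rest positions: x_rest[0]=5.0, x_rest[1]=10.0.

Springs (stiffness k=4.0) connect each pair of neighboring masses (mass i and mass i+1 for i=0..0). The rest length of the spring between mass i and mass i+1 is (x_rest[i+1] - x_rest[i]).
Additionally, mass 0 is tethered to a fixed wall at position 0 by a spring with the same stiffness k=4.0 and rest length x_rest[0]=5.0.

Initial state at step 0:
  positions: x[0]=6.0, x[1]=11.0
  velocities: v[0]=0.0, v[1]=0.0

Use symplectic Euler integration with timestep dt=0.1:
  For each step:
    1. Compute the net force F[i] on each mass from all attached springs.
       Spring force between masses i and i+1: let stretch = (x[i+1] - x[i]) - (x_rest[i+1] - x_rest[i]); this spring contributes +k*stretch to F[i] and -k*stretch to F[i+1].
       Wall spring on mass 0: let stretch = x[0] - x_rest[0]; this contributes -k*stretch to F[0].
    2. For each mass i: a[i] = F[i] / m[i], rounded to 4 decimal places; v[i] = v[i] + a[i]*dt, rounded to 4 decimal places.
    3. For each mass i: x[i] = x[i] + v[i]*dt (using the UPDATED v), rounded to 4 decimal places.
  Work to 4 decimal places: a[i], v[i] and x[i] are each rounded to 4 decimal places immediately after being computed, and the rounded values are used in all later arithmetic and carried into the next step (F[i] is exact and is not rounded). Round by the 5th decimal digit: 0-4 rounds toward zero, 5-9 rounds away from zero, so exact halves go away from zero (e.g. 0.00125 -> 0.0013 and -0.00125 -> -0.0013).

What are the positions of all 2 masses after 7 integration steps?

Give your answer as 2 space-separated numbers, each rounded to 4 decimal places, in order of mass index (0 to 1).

Step 0: x=[6.0000 11.0000] v=[0.0000 0.0000]
Step 1: x=[5.9800 11.0000] v=[-0.2000 0.0000]
Step 2: x=[5.9408 10.9992] v=[-0.3920 -0.0080]
Step 3: x=[5.8840 10.9961] v=[-0.5685 -0.0314]
Step 4: x=[5.8117 10.9885] v=[-0.7229 -0.0762]
Step 5: x=[5.7267 10.9738] v=[-0.8499 -0.1469]
Step 6: x=[5.6321 10.9492] v=[-0.9458 -0.2457]
Step 7: x=[5.5312 10.9120] v=[-1.0088 -0.3725]

Answer: 5.5312 10.9120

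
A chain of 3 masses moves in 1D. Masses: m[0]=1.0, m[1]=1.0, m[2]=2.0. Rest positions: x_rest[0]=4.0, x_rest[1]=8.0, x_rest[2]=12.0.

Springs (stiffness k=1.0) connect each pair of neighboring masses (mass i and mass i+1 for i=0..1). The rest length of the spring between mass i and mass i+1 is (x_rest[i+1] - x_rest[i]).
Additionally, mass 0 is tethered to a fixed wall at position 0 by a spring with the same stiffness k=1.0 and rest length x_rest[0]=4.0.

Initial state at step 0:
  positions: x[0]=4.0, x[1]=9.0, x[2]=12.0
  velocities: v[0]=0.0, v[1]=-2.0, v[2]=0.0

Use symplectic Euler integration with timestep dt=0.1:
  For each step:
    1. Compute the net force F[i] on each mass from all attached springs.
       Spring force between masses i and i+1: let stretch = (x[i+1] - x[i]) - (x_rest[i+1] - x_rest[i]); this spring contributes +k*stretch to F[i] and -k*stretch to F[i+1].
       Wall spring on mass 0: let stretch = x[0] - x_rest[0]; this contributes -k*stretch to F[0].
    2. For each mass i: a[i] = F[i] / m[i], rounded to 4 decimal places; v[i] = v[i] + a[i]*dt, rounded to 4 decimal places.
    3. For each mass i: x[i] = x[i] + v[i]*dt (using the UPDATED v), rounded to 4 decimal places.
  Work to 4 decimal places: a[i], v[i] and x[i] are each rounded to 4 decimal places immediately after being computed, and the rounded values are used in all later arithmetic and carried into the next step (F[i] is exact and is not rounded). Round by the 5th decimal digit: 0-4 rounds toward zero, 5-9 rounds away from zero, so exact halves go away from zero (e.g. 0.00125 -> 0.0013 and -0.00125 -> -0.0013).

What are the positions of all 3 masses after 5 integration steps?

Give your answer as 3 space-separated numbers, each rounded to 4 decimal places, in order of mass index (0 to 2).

Step 0: x=[4.0000 9.0000 12.0000] v=[0.0000 -2.0000 0.0000]
Step 1: x=[4.0100 8.7800 12.0050] v=[0.1000 -2.2000 0.0500]
Step 2: x=[4.0276 8.5446 12.0139] v=[0.1760 -2.3545 0.0888]
Step 3: x=[4.0501 8.2987 12.0254] v=[0.2249 -2.4593 0.1153]
Step 4: x=[4.0746 8.0476 12.0383] v=[0.2448 -2.5115 0.1290]
Step 5: x=[4.0981 7.7966 12.0513] v=[0.2346 -2.5097 0.1295]

Answer: 4.0981 7.7966 12.0513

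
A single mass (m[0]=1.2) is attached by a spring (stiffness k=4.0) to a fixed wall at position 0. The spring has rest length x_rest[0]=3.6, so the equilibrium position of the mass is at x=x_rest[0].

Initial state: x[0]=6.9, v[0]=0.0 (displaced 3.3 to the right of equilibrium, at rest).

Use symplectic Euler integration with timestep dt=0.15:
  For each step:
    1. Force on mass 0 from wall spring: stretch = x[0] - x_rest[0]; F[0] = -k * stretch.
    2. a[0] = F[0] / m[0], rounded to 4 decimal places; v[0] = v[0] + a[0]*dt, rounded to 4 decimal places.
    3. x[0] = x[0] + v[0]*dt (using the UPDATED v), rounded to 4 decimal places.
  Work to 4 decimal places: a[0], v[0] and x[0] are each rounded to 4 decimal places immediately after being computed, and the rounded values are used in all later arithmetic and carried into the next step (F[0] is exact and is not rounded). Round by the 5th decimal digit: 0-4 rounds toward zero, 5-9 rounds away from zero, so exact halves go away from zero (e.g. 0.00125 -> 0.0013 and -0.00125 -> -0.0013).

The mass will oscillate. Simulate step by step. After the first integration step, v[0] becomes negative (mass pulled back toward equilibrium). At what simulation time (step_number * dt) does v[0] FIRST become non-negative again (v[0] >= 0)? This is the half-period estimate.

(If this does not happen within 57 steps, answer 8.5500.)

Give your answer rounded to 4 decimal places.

Answer: 1.8000

Derivation:
Step 0: x=[6.9000] v=[0.0000]
Step 1: x=[6.6525] v=[-1.6500]
Step 2: x=[6.1761] v=[-3.1763]
Step 3: x=[5.5064] v=[-4.4644]
Step 4: x=[4.6938] v=[-5.4176]
Step 5: x=[3.7991] v=[-5.9645]
Step 6: x=[2.8895] v=[-6.0641]
Step 7: x=[2.0332] v=[-5.7089]
Step 8: x=[1.2944] v=[-4.9255]
Step 9: x=[0.7285] v=[-3.7727]
Step 10: x=[0.3780] v=[-2.3369]
Step 11: x=[0.2691] v=[-0.7259]
Step 12: x=[0.4100] v=[0.9396]
First v>=0 after going negative at step 12, time=1.8000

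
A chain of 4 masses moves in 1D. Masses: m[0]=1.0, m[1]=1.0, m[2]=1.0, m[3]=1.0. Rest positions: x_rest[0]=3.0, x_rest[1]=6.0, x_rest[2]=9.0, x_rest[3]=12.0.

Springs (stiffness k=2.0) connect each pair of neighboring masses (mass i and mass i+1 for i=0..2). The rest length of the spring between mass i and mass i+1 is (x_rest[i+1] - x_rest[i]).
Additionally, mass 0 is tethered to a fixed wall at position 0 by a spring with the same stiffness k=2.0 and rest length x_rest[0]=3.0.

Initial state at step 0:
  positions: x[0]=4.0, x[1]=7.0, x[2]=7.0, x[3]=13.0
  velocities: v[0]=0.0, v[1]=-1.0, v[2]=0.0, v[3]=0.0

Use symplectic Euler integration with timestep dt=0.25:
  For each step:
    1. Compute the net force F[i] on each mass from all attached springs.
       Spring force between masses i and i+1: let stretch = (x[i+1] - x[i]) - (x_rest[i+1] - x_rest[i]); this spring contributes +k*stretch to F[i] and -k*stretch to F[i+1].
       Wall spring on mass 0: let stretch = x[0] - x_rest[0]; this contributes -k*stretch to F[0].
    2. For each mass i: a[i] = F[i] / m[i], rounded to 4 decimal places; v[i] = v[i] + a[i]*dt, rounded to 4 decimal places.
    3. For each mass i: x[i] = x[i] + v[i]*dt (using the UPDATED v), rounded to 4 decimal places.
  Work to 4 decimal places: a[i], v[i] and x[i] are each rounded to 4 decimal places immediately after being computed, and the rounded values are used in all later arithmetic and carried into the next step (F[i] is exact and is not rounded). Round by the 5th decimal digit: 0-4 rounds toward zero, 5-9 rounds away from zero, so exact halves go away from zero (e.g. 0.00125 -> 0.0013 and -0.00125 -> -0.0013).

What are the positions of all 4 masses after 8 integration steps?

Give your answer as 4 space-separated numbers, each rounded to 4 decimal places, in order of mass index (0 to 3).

Step 0: x=[4.0000 7.0000 7.0000 13.0000] v=[0.0000 -1.0000 0.0000 0.0000]
Step 1: x=[3.8750 6.3750 7.7500 12.6250] v=[-0.5000 -2.5000 3.0000 -1.5000]
Step 2: x=[3.5781 5.6094 8.9375 12.0156] v=[-1.1875 -3.0625 4.7500 -2.4375]
Step 3: x=[3.0879 5.0059 10.0938 11.3965] v=[-1.9609 -2.4141 4.6250 -2.4766]
Step 4: x=[2.4514 4.7986 10.7769 10.9895] v=[-2.5459 -0.8292 2.7324 -1.6280]
Step 5: x=[1.8019 5.0452 10.7393 10.9309] v=[-2.5980 0.9864 -0.1505 -0.2343]
Step 6: x=[1.3326 5.5982 10.0139 11.2234] v=[-1.8773 2.2118 -2.9018 1.1699]
Step 7: x=[1.2299 6.1699 8.8877 11.7397] v=[-0.4108 2.2869 -4.5049 2.0652]
Step 8: x=[1.5910 6.4639 7.7783 12.2745] v=[1.4443 1.1758 -4.4378 2.1392]

Answer: 1.5910 6.4639 7.7783 12.2745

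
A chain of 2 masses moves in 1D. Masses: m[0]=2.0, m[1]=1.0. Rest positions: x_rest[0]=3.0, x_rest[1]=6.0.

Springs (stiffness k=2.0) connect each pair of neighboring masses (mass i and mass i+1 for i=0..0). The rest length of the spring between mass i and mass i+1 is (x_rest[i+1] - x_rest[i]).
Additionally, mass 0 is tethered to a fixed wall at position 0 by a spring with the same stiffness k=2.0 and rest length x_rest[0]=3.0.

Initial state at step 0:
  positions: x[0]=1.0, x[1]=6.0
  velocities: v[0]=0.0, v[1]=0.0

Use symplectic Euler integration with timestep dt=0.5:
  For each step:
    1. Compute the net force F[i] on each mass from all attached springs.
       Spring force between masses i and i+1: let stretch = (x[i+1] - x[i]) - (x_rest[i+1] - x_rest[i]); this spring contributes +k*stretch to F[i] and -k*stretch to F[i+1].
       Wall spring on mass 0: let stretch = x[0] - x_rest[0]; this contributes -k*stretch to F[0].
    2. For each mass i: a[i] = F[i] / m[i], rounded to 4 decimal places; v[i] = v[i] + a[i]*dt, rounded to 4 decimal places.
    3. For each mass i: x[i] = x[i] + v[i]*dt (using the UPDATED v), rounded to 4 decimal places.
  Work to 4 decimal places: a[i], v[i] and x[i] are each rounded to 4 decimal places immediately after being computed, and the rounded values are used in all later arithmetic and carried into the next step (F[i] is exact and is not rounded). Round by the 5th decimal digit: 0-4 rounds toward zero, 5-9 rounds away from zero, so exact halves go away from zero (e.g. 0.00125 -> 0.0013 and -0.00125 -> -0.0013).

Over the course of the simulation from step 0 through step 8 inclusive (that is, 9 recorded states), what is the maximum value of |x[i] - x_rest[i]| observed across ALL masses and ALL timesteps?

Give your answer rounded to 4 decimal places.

Answer: 2.7501

Derivation:
Step 0: x=[1.0000 6.0000] v=[0.0000 0.0000]
Step 1: x=[2.0000 5.0000] v=[2.0000 -2.0000]
Step 2: x=[3.2500 4.0000] v=[2.5000 -2.0000]
Step 3: x=[3.8750 4.1250] v=[1.2500 0.2500]
Step 4: x=[3.5938 5.6250] v=[-0.5625 3.0000]
Step 5: x=[2.9219 7.6094] v=[-1.3438 3.9688]
Step 6: x=[2.6914 8.7501] v=[-0.4610 2.2813]
Step 7: x=[3.3028 8.3614] v=[1.2227 -0.7774]
Step 8: x=[4.3531 6.9434] v=[2.1006 -2.8360]
Max displacement = 2.7501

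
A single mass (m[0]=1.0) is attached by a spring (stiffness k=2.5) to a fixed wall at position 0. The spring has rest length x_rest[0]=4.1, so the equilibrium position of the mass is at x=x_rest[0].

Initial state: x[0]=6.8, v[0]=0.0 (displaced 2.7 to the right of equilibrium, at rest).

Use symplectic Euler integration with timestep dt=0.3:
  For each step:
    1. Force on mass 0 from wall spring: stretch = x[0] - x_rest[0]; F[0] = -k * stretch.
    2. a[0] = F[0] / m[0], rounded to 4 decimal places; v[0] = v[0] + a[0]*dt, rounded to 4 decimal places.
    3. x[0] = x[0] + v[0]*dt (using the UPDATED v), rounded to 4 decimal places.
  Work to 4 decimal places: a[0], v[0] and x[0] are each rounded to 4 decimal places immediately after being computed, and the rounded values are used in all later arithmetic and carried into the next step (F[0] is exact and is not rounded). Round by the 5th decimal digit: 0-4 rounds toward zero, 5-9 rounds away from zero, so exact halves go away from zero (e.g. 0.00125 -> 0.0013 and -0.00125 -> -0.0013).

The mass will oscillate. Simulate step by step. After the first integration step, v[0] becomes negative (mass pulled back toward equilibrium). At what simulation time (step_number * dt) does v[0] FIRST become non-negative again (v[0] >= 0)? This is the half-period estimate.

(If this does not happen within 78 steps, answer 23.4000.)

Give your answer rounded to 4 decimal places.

Step 0: x=[6.8000] v=[0.0000]
Step 1: x=[6.1925] v=[-2.0250]
Step 2: x=[5.1142] v=[-3.5944]
Step 3: x=[3.8077] v=[-4.3551]
Step 4: x=[2.5669] v=[-4.1359]
Step 5: x=[1.6711] v=[-2.9861]
Step 6: x=[1.3218] v=[-1.1644]
Step 7: x=[1.5976] v=[0.9193]
First v>=0 after going negative at step 7, time=2.1000

Answer: 2.1000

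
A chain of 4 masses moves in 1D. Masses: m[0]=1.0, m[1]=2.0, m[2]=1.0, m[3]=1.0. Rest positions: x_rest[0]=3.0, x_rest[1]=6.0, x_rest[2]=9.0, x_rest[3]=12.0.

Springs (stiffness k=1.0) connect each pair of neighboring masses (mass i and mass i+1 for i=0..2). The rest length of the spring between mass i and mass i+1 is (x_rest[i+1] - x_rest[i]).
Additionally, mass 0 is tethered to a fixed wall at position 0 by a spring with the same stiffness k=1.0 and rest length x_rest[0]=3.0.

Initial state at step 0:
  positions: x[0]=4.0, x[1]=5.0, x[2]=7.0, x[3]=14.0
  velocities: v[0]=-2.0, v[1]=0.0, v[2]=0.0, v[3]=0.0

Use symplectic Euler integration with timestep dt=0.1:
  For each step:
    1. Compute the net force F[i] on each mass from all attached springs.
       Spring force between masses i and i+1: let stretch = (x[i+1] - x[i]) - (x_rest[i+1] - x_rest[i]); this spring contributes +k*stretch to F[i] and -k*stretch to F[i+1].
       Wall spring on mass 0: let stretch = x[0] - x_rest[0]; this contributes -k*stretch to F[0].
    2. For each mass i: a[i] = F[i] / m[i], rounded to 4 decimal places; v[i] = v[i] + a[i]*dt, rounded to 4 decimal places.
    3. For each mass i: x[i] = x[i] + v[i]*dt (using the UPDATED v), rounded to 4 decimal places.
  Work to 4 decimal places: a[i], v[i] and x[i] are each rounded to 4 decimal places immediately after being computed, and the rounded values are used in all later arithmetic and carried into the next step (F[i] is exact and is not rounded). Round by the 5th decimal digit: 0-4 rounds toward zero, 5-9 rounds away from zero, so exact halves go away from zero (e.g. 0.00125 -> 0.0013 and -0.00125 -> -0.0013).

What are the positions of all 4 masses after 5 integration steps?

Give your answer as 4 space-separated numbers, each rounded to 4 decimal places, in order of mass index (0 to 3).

Answer: 2.6506 5.0573 7.7036 13.4309

Derivation:
Step 0: x=[4.0000 5.0000 7.0000 14.0000] v=[-2.0000 0.0000 0.0000 0.0000]
Step 1: x=[3.7700 5.0050 7.0500 13.9600] v=[-2.3000 0.0500 0.5000 -0.4000]
Step 2: x=[3.5147 5.0141 7.1487 13.8809] v=[-2.5535 0.0905 0.9865 -0.7910]
Step 3: x=[3.2392 5.0263 7.2933 13.7645] v=[-2.7550 0.1223 1.4463 -1.1642]
Step 4: x=[2.9492 5.0409 7.4800 13.6134] v=[-2.9002 0.1463 1.8667 -1.5113]
Step 5: x=[2.6506 5.0573 7.7036 13.4309] v=[-2.9860 0.1637 2.2361 -1.8246]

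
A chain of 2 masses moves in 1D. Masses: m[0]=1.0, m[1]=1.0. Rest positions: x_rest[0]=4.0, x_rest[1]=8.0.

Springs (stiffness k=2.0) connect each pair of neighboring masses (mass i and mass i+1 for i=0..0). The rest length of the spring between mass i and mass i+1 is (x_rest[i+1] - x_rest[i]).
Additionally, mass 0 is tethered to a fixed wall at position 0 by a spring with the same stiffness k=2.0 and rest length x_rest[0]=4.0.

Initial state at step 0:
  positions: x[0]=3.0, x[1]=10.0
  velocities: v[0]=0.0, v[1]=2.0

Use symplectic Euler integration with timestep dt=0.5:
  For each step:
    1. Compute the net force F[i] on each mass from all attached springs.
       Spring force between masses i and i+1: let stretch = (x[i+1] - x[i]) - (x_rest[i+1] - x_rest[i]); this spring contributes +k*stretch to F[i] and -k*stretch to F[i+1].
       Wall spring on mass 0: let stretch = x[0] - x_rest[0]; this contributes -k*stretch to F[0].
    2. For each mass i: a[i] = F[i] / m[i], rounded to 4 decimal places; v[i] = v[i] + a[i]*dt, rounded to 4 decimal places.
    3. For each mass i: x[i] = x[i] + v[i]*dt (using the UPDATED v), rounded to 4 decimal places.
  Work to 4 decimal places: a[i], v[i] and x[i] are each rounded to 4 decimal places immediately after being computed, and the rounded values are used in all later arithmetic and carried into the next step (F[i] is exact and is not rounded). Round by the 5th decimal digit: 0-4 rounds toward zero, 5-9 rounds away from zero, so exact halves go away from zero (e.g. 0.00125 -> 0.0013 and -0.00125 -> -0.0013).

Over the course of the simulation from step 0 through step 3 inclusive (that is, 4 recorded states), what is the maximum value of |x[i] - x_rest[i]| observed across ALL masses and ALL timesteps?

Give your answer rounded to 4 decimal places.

Step 0: x=[3.0000 10.0000] v=[0.0000 2.0000]
Step 1: x=[5.0000 9.5000] v=[4.0000 -1.0000]
Step 2: x=[6.7500 8.7500] v=[3.5000 -1.5000]
Step 3: x=[6.1250 9.0000] v=[-1.2500 0.5000]
Max displacement = 2.7500

Answer: 2.7500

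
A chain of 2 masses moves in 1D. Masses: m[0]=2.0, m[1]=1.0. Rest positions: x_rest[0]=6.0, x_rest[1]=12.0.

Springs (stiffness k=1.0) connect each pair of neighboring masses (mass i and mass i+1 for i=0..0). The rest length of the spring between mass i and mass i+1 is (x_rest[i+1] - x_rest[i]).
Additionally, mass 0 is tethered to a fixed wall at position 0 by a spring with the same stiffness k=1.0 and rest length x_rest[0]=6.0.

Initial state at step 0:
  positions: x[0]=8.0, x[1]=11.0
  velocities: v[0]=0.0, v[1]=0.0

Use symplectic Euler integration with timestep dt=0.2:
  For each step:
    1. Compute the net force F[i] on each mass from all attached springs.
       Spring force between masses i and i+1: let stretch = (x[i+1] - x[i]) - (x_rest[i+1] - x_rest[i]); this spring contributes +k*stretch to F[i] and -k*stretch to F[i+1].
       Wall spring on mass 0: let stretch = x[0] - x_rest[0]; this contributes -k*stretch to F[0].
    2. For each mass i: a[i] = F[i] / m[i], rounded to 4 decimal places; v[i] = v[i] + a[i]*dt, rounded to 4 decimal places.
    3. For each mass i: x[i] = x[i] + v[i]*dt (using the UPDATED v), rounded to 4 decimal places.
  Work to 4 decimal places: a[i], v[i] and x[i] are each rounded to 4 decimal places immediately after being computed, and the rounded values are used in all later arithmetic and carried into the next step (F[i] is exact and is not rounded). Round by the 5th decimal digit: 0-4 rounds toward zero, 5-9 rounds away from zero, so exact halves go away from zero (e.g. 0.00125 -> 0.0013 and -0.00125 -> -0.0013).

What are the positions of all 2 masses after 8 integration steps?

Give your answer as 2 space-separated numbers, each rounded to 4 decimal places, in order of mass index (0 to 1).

Answer: 5.5583 13.7331

Derivation:
Step 0: x=[8.0000 11.0000] v=[0.0000 0.0000]
Step 1: x=[7.9000 11.1200] v=[-0.5000 0.6000]
Step 2: x=[7.7064 11.3512] v=[-0.9680 1.1560]
Step 3: x=[7.4316 11.6766] v=[-1.3742 1.6270]
Step 4: x=[7.0930 12.0722] v=[-1.6929 1.9780]
Step 5: x=[6.7121 12.5086] v=[-1.9043 2.1822]
Step 6: x=[6.3129 12.9532] v=[-1.9959 2.2229]
Step 7: x=[5.9203 13.3722] v=[-1.9632 2.0948]
Step 8: x=[5.5583 13.7331] v=[-1.8100 1.8044]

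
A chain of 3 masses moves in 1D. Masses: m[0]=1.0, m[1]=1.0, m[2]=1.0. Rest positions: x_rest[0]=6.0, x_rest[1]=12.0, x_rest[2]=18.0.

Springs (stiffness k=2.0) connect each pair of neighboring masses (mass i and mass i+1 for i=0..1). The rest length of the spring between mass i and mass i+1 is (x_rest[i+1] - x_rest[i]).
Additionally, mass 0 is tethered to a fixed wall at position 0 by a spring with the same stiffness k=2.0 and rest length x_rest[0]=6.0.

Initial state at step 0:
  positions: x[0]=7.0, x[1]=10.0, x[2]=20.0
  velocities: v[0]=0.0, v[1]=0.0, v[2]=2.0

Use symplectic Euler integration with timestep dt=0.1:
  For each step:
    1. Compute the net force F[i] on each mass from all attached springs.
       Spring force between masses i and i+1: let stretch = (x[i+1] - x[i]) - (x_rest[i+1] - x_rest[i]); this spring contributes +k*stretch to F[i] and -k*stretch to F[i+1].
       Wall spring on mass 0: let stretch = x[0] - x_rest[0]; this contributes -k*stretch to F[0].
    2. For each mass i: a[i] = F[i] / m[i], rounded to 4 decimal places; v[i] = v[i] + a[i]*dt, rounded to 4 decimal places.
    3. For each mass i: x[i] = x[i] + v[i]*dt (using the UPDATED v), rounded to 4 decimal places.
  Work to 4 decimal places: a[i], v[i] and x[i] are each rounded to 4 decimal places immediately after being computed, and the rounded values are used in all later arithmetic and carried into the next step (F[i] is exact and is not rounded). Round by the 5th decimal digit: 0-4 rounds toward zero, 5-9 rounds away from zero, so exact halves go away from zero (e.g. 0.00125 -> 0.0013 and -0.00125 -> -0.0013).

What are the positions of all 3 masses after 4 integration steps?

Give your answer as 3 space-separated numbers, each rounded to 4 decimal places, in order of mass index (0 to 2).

Answer: 6.2876 11.3104 20.0251

Derivation:
Step 0: x=[7.0000 10.0000 20.0000] v=[0.0000 0.0000 2.0000]
Step 1: x=[6.9200 10.1400 20.1200] v=[-0.8000 1.4000 1.2000]
Step 2: x=[6.7660 10.4152 20.1604] v=[-1.5400 2.7520 0.4040]
Step 3: x=[6.5497 10.8123 20.1259] v=[-2.1634 3.9712 -0.3450]
Step 4: x=[6.2876 11.3104 20.0251] v=[-2.6208 4.9814 -1.0077]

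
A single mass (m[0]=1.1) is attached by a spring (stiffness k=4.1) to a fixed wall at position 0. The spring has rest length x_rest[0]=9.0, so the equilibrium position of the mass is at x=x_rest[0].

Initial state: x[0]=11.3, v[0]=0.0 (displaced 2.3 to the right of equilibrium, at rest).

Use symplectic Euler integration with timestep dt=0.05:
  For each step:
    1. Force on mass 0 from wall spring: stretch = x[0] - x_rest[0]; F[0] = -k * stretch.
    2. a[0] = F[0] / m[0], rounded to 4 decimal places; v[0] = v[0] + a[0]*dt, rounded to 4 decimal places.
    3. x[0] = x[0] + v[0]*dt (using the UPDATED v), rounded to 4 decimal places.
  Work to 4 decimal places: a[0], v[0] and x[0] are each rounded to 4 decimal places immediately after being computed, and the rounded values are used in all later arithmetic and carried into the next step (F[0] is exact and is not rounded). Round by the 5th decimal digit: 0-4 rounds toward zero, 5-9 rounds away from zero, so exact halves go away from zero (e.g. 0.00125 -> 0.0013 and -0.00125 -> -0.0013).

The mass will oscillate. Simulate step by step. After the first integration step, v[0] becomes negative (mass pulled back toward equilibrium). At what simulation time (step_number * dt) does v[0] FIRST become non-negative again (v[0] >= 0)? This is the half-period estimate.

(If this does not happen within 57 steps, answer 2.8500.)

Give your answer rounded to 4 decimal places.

Answer: 1.6500

Derivation:
Step 0: x=[11.3000] v=[0.0000]
Step 1: x=[11.2786] v=[-0.4286]
Step 2: x=[11.2359] v=[-0.8533]
Step 3: x=[11.1724] v=[-1.2700]
Step 4: x=[11.0887] v=[-1.6749]
Step 5: x=[10.9855] v=[-2.0642]
Step 6: x=[10.8638] v=[-2.4342]
Step 7: x=[10.7247] v=[-2.7815]
Step 8: x=[10.5696] v=[-3.1029]
Step 9: x=[10.3998] v=[-3.3954]
Step 10: x=[10.2170] v=[-3.6563]
Step 11: x=[10.0228] v=[-3.8831]
Step 12: x=[9.8191] v=[-4.0737]
Step 13: x=[9.6078] v=[-4.2264]
Step 14: x=[9.3908] v=[-4.3397]
Step 15: x=[9.1702] v=[-4.4125]
Step 16: x=[8.9480] v=[-4.4442]
Step 17: x=[8.7263] v=[-4.4345]
Step 18: x=[8.5071] v=[-4.3835]
Step 19: x=[8.2925] v=[-4.2916]
Step 20: x=[8.0845] v=[-4.1598]
Step 21: x=[7.8850] v=[-3.9892]
Step 22: x=[7.6959] v=[-3.7814]
Step 23: x=[7.5190] v=[-3.5384]
Step 24: x=[7.3559] v=[-3.2624]
Step 25: x=[7.2081] v=[-2.9560]
Step 26: x=[7.0770] v=[-2.6221]
Step 27: x=[6.9638] v=[-2.2637]
Step 28: x=[6.8696] v=[-1.8842]
Step 29: x=[6.7952] v=[-1.4872]
Step 30: x=[6.7414] v=[-1.0763]
Step 31: x=[6.7086] v=[-0.6554]
Step 32: x=[6.6972] v=[-0.2284]
Step 33: x=[6.7072] v=[0.2008]
First v>=0 after going negative at step 33, time=1.6500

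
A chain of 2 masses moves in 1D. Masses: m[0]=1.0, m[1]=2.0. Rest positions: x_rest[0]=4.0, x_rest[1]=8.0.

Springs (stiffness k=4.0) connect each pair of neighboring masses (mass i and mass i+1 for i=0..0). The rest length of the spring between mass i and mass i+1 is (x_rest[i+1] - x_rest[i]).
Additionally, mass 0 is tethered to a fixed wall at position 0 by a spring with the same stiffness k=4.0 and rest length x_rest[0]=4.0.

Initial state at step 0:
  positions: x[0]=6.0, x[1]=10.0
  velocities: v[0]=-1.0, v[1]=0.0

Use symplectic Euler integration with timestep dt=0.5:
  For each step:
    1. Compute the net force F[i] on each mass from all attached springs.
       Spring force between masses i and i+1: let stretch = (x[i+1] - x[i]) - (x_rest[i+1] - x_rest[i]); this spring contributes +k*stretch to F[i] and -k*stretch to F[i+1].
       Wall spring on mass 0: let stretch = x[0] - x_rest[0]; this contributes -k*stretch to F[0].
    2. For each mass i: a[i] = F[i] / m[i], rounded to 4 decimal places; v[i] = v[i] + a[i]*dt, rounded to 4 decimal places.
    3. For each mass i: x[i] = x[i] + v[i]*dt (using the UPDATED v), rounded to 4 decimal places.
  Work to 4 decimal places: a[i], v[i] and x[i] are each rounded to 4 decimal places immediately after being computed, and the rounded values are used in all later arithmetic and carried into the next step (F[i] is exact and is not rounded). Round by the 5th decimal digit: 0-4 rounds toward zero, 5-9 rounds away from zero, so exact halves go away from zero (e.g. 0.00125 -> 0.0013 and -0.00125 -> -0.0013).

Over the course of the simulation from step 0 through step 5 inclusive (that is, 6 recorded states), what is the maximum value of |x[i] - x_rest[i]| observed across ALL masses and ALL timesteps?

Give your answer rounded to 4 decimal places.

Answer: 2.6875

Derivation:
Step 0: x=[6.0000 10.0000] v=[-1.0000 0.0000]
Step 1: x=[3.5000 10.0000] v=[-5.0000 0.0000]
Step 2: x=[4.0000 8.7500] v=[1.0000 -2.5000]
Step 3: x=[5.2500 7.1250] v=[2.5000 -3.2500]
Step 4: x=[3.1250 6.5625] v=[-4.2500 -1.1250]
Step 5: x=[1.3125 6.2813] v=[-3.6250 -0.5625]
Max displacement = 2.6875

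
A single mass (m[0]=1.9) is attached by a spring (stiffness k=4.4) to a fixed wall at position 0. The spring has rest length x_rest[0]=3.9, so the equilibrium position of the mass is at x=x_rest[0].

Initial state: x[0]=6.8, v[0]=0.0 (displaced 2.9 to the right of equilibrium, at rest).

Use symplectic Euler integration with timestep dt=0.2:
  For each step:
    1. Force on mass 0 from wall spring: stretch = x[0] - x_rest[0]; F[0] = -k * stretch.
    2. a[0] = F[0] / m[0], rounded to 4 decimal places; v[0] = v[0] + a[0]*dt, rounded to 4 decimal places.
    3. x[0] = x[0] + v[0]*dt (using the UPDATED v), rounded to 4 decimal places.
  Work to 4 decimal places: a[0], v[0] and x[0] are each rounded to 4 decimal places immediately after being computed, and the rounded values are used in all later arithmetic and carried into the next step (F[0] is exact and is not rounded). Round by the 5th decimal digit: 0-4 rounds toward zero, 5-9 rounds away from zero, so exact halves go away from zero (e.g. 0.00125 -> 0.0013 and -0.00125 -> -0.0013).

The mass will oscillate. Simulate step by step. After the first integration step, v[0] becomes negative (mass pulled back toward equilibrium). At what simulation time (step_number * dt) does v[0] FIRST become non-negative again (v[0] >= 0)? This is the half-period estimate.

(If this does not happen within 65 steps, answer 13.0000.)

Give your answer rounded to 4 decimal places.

Step 0: x=[6.8000] v=[0.0000]
Step 1: x=[6.5314] v=[-1.3432]
Step 2: x=[6.0190] v=[-2.5620]
Step 3: x=[5.3103] v=[-3.5434]
Step 4: x=[4.4710] v=[-4.1966]
Step 5: x=[3.5788] v=[-4.4611]
Step 6: x=[2.7163] v=[-4.3123]
Step 7: x=[1.9635] v=[-3.7641]
Step 8: x=[1.3901] v=[-2.8672]
Step 9: x=[1.0492] v=[-1.7047]
Step 10: x=[0.9723] v=[-0.3843]
Step 11: x=[1.1666] v=[0.9717]
First v>=0 after going negative at step 11, time=2.2000

Answer: 2.2000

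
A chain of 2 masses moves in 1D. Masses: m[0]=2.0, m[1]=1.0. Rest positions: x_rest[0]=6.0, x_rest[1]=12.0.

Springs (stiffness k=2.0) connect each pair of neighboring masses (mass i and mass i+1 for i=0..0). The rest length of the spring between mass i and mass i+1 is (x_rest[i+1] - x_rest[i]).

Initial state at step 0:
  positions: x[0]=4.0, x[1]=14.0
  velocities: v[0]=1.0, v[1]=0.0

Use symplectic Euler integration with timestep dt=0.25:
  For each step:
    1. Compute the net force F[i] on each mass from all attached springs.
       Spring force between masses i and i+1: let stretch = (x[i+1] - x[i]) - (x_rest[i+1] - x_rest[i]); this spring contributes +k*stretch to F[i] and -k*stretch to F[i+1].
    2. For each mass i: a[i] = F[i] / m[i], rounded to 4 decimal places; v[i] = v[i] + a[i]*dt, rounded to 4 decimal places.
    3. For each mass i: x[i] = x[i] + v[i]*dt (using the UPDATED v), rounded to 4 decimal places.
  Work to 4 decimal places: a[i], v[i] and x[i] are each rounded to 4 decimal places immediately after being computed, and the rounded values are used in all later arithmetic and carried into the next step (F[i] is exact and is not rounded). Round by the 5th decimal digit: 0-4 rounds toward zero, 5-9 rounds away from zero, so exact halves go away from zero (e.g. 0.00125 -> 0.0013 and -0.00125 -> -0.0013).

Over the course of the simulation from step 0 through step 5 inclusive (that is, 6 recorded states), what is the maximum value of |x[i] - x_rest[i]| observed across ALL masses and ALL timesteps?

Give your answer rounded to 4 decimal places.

Answer: 2.1714

Derivation:
Step 0: x=[4.0000 14.0000] v=[1.0000 0.0000]
Step 1: x=[4.5000 13.5000] v=[2.0000 -2.0000]
Step 2: x=[5.1875 12.6250] v=[2.7500 -3.5000]
Step 3: x=[5.9649 11.5703] v=[3.1094 -4.2188]
Step 4: x=[6.7176 10.5649] v=[3.0108 -4.0215]
Step 5: x=[7.3358 9.8286] v=[2.4726 -2.9452]
Max displacement = 2.1714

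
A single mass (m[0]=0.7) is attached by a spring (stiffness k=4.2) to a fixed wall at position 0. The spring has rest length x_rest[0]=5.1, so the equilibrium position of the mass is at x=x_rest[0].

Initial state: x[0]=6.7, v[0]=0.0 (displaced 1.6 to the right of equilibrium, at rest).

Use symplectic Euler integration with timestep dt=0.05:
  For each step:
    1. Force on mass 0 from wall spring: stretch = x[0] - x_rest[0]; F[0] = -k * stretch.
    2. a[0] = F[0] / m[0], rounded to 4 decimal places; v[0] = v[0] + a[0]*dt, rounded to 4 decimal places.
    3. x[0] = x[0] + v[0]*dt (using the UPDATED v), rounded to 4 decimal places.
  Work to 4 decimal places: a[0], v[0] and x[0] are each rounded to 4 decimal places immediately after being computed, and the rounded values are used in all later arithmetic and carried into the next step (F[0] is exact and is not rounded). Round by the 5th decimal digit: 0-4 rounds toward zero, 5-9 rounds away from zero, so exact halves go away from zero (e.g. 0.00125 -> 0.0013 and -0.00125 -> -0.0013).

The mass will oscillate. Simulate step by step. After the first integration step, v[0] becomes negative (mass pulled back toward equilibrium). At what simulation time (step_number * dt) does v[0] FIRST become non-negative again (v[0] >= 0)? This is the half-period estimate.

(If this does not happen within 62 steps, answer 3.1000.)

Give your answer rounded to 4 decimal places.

Step 0: x=[6.7000] v=[0.0000]
Step 1: x=[6.6760] v=[-0.4800]
Step 2: x=[6.6284] v=[-0.9528]
Step 3: x=[6.5578] v=[-1.4113]
Step 4: x=[6.4654] v=[-1.8486]
Step 5: x=[6.3525] v=[-2.2582]
Step 6: x=[6.2208] v=[-2.6340]
Step 7: x=[6.0723] v=[-2.9702]
Step 8: x=[5.9092] v=[-3.2619]
Step 9: x=[5.7340] v=[-3.5047]
Step 10: x=[5.5493] v=[-3.6949]
Step 11: x=[5.3578] v=[-3.8297]
Step 12: x=[5.1625] v=[-3.9070]
Step 13: x=[4.9662] v=[-3.9258]
Step 14: x=[4.7719] v=[-3.8857]
Step 15: x=[4.5825] v=[-3.7873]
Step 16: x=[4.4009] v=[-3.6321]
Step 17: x=[4.2298] v=[-3.4224]
Step 18: x=[4.0717] v=[-3.1613]
Step 19: x=[3.9291] v=[-2.8528]
Step 20: x=[3.8040] v=[-2.5015]
Step 21: x=[3.6984] v=[-2.1127]
Step 22: x=[3.6138] v=[-1.6922]
Step 23: x=[3.5515] v=[-1.2463]
Step 24: x=[3.5124] v=[-0.7818]
Step 25: x=[3.4971] v=[-0.3055]
Step 26: x=[3.5059] v=[0.1754]
First v>=0 after going negative at step 26, time=1.3000

Answer: 1.3000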